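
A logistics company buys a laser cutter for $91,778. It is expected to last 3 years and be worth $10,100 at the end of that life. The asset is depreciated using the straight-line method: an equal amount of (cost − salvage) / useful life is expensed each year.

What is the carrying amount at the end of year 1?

Depreciable base = $91,778 − $10,100 = $81,678.
Annual expense = $81,678 / 3 = $27,226.
End of year 1: book value $64,552.

$64,552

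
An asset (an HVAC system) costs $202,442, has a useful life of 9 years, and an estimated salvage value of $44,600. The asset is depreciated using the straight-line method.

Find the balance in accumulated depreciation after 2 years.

Depreciable base = $202,442 − $44,600 = $157,842.
Annual expense = $157,842 / 9 = $17,538.
End of year 1: book value $184,904.
End of year 2: book value $167,366.
Accumulated through year 2 = $202,442 − $167,366 = $35,076.

$35,076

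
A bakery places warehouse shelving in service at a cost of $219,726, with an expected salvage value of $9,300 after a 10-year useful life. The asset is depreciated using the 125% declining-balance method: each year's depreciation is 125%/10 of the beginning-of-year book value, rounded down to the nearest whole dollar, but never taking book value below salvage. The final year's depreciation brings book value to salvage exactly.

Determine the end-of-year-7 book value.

Depreciable base = $219,726 − $9,300 = $210,426.
Year 1: ⌊$219,726 × 125%/10⌋ = $27,465. Book value $192,261.
Year 2: ⌊$192,261 × 125%/10⌋ = $24,032. Book value $168,229.
Year 3: ⌊$168,229 × 125%/10⌋ = $21,028. Book value $147,201.
Year 4: ⌊$147,201 × 125%/10⌋ = $18,400. Book value $128,801.
Year 5: ⌊$128,801 × 125%/10⌋ = $16,100. Book value $112,701.
Year 6: ⌊$112,701 × 125%/10⌋ = $14,087. Book value $98,614.
Year 7: ⌊$98,614 × 125%/10⌋ = $12,326. Book value $86,288.

$86,288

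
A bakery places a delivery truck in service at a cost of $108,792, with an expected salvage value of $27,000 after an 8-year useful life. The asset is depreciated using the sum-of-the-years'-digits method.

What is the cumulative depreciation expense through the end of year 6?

Depreciable base = $108,792 − $27,000 = $81,792.
Sum of the years' digits = 8+7+6+5+4+3+2+1 = 36.
Year 1: $81,792 × 8/36 = $18,176. Book value $90,616.
Year 2: $81,792 × 7/36 = $15,904. Book value $74,712.
Year 3: $81,792 × 6/36 = $13,632. Book value $61,080.
Year 4: $81,792 × 5/36 = $11,360. Book value $49,720.
Year 5: $81,792 × 4/36 = $9,088. Book value $40,632.
Year 6: $81,792 × 3/36 = $6,816. Book value $33,816.
Accumulated through year 6 = $108,792 − $33,816 = $74,976.

$74,976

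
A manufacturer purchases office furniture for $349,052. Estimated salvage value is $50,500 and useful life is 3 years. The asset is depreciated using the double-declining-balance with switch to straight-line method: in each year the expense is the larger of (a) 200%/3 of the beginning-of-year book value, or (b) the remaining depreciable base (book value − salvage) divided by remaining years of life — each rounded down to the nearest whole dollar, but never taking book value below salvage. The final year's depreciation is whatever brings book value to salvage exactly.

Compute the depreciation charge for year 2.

Depreciable base = $349,052 − $50,500 = $298,552.
Year 1: DB = ⌊$349,052 × 200%/3⌋ = $232,701; SL = ⌊$298,552/3⌋ = $99,517 → take DB $232,701. Book value $116,351.
Year 2: DB = ⌊$116,351 × 200%/3⌋ = $77,567; SL = ⌊$65,851/2⌋ = $32,925 → take DB $77,567, capped at $65,851. Book value $50,500.

$65,851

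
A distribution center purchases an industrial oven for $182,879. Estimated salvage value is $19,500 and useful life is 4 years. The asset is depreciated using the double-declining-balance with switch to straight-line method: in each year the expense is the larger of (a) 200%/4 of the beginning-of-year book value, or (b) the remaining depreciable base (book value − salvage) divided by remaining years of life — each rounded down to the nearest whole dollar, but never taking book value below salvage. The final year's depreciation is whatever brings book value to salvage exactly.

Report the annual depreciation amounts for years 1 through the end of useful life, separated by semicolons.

Depreciable base = $182,879 − $19,500 = $163,379.
Year 1: DB = ⌊$182,879 × 200%/4⌋ = $91,439; SL = ⌊$163,379/4⌋ = $40,844 → take DB $91,439. Book value $91,440.
Year 2: DB = ⌊$91,440 × 200%/4⌋ = $45,720; SL = ⌊$71,940/3⌋ = $23,980 → take DB $45,720. Book value $45,720.
Year 3: DB = ⌊$45,720 × 200%/4⌋ = $22,860; SL = ⌊$26,220/2⌋ = $13,110 → take DB $22,860. Book value $22,860.
Year 4 (final): $22,860 − $19,500 = $3,360. Book value $19,500.

$91,439; $45,720; $22,860; $3,360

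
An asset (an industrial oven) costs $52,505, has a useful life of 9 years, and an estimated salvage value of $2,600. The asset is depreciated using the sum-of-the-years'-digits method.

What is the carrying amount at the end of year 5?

$13,690

Depreciable base = $52,505 − $2,600 = $49,905.
Sum of the years' digits = 9+8+7+6+5+4+3+2+1 = 45.
Year 1: $49,905 × 9/45 = $9,981. Book value $42,524.
Year 2: $49,905 × 8/45 = $8,872. Book value $33,652.
Year 3: $49,905 × 7/45 = $7,763. Book value $25,889.
Year 4: $49,905 × 6/45 = $6,654. Book value $19,235.
Year 5: $49,905 × 5/45 = $5,545. Book value $13,690.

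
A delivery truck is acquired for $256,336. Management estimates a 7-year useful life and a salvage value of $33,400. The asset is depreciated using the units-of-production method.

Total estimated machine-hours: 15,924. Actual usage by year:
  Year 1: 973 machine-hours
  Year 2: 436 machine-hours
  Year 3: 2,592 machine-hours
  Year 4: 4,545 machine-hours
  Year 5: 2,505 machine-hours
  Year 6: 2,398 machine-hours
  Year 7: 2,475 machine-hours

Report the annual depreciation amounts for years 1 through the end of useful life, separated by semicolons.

Depreciable base = $256,336 − $33,400 = $222,936.
Rate = $222,936 / 15,924 machine-hours = $14 per machine-hour.
Year 1: 973 × $14 = $13,622. Book value $242,714.
Year 2: 436 × $14 = $6,104. Book value $236,610.
Year 3: 2,592 × $14 = $36,288. Book value $200,322.
Year 4: 4,545 × $14 = $63,630. Book value $136,692.
Year 5: 2,505 × $14 = $35,070. Book value $101,622.
Year 6: 2,398 × $14 = $33,572. Book value $68,050.
Year 7: 2,475 × $14 = $34,650. Book value $33,400.

$13,622; $6,104; $36,288; $63,630; $35,070; $33,572; $34,650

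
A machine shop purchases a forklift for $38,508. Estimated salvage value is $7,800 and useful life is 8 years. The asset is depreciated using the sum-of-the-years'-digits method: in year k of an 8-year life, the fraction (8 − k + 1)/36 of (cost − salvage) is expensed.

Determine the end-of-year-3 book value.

$20,595

Depreciable base = $38,508 − $7,800 = $30,708.
Sum of the years' digits = 8+7+6+5+4+3+2+1 = 36.
Year 1: $30,708 × 8/36 = $6,824. Book value $31,684.
Year 2: $30,708 × 7/36 = $5,971. Book value $25,713.
Year 3: $30,708 × 6/36 = $5,118. Book value $20,595.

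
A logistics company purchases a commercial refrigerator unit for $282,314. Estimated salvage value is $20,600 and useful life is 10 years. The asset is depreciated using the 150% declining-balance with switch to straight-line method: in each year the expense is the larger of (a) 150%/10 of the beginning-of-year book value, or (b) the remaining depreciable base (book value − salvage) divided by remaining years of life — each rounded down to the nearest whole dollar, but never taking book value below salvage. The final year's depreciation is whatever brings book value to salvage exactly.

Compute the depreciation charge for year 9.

$20,933

Depreciable base = $282,314 − $20,600 = $261,714.
Year 1: DB = ⌊$282,314 × 150%/10⌋ = $42,347; SL = ⌊$261,714/10⌋ = $26,171 → take DB $42,347. Book value $239,967.
Year 2: DB = ⌊$239,967 × 150%/10⌋ = $35,995; SL = ⌊$219,367/9⌋ = $24,374 → take DB $35,995. Book value $203,972.
Year 3: DB = ⌊$203,972 × 150%/10⌋ = $30,595; SL = ⌊$183,372/8⌋ = $22,921 → take DB $30,595. Book value $173,377.
Year 4: DB = ⌊$173,377 × 150%/10⌋ = $26,006; SL = ⌊$152,777/7⌋ = $21,825 → take DB $26,006. Book value $147,371.
Year 5: DB = ⌊$147,371 × 150%/10⌋ = $22,105; SL = ⌊$126,771/6⌋ = $21,128 → take DB $22,105. Book value $125,266.
Year 6: DB = ⌊$125,266 × 150%/10⌋ = $18,789; SL = ⌊$104,666/5⌋ = $20,933 → take SL $20,933. Book value $104,333.
Year 7: DB = ⌊$104,333 × 150%/10⌋ = $15,649; SL = ⌊$83,733/4⌋ = $20,933 → take SL $20,933. Book value $83,400.
Year 8: DB = ⌊$83,400 × 150%/10⌋ = $12,510; SL = ⌊$62,800/3⌋ = $20,933 → take SL $20,933. Book value $62,467.
Year 9: DB = ⌊$62,467 × 150%/10⌋ = $9,370; SL = ⌊$41,867/2⌋ = $20,933 → take SL $20,933. Book value $41,534.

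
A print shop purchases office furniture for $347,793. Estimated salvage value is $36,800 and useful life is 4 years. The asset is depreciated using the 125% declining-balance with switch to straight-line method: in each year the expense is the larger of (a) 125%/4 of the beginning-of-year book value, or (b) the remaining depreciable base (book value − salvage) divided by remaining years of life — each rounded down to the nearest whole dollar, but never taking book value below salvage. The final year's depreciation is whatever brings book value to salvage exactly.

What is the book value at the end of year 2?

$164,387

Depreciable base = $347,793 − $36,800 = $310,993.
Year 1: DB = ⌊$347,793 × 125%/4⌋ = $108,685; SL = ⌊$310,993/4⌋ = $77,748 → take DB $108,685. Book value $239,108.
Year 2: DB = ⌊$239,108 × 125%/4⌋ = $74,721; SL = ⌊$202,308/3⌋ = $67,436 → take DB $74,721. Book value $164,387.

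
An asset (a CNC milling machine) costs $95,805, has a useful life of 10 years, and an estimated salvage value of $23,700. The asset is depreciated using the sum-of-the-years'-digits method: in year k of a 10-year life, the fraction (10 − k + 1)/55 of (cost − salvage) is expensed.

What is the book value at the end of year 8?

$27,633

Depreciable base = $95,805 − $23,700 = $72,105.
Sum of the years' digits = 10+9+8+7+6+5+4+3+2+1 = 55.
Year 1: $72,105 × 10/55 = $13,110. Book value $82,695.
Year 2: $72,105 × 9/55 = $11,799. Book value $70,896.
Year 3: $72,105 × 8/55 = $10,488. Book value $60,408.
Year 4: $72,105 × 7/55 = $9,177. Book value $51,231.
Year 5: $72,105 × 6/55 = $7,866. Book value $43,365.
Year 6: $72,105 × 5/55 = $6,555. Book value $36,810.
Year 7: $72,105 × 4/55 = $5,244. Book value $31,566.
Year 8: $72,105 × 3/55 = $3,933. Book value $27,633.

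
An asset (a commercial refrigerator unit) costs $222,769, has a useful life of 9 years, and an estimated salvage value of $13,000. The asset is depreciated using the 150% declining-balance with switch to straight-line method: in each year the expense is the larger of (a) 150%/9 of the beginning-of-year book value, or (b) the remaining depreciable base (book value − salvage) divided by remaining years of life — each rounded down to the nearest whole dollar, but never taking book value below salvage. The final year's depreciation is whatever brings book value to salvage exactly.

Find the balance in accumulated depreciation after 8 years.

$190,882

Depreciable base = $222,769 − $13,000 = $209,769.
Year 1: DB = ⌊$222,769 × 150%/9⌋ = $37,128; SL = ⌊$209,769/9⌋ = $23,307 → take DB $37,128. Book value $185,641.
Year 2: DB = ⌊$185,641 × 150%/9⌋ = $30,940; SL = ⌊$172,641/8⌋ = $21,580 → take DB $30,940. Book value $154,701.
Year 3: DB = ⌊$154,701 × 150%/9⌋ = $25,783; SL = ⌊$141,701/7⌋ = $20,243 → take DB $25,783. Book value $128,918.
Year 4: DB = ⌊$128,918 × 150%/9⌋ = $21,486; SL = ⌊$115,918/6⌋ = $19,319 → take DB $21,486. Book value $107,432.
Year 5: DB = ⌊$107,432 × 150%/9⌋ = $17,905; SL = ⌊$94,432/5⌋ = $18,886 → take SL $18,886. Book value $88,546.
Year 6: DB = ⌊$88,546 × 150%/9⌋ = $14,757; SL = ⌊$75,546/4⌋ = $18,886 → take SL $18,886. Book value $69,660.
Year 7: DB = ⌊$69,660 × 150%/9⌋ = $11,610; SL = ⌊$56,660/3⌋ = $18,886 → take SL $18,886. Book value $50,774.
Year 8: DB = ⌊$50,774 × 150%/9⌋ = $8,462; SL = ⌊$37,774/2⌋ = $18,887 → take SL $18,887. Book value $31,887.
Accumulated through year 8 = $222,769 − $31,887 = $190,882.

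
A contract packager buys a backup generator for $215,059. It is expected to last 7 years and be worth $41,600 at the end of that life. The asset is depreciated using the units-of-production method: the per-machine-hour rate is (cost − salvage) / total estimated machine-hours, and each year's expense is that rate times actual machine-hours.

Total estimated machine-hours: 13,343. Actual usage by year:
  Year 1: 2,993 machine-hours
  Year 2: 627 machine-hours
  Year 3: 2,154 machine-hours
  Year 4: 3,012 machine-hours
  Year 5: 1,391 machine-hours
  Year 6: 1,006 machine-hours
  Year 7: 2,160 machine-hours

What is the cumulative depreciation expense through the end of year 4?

Depreciable base = $215,059 − $41,600 = $173,459.
Rate = $173,459 / 13,343 machine-hours = $13 per machine-hour.
Year 1: 2,993 × $13 = $38,909. Book value $176,150.
Year 2: 627 × $13 = $8,151. Book value $167,999.
Year 3: 2,154 × $13 = $28,002. Book value $139,997.
Year 4: 3,012 × $13 = $39,156. Book value $100,841.
Accumulated through year 4 = $215,059 − $100,841 = $114,218.

$114,218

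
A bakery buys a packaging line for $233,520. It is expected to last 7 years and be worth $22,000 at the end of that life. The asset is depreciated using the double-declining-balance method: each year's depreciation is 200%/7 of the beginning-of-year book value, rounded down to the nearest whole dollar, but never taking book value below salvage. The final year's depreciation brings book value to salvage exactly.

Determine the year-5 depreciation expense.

Depreciable base = $233,520 − $22,000 = $211,520.
Year 1: ⌊$233,520 × 200%/7⌋ = $66,720. Book value $166,800.
Year 2: ⌊$166,800 × 200%/7⌋ = $47,657. Book value $119,143.
Year 3: ⌊$119,143 × 200%/7⌋ = $34,040. Book value $85,103.
Year 4: ⌊$85,103 × 200%/7⌋ = $24,315. Book value $60,788.
Year 5: ⌊$60,788 × 200%/7⌋ = $17,368. Book value $43,420.

$17,368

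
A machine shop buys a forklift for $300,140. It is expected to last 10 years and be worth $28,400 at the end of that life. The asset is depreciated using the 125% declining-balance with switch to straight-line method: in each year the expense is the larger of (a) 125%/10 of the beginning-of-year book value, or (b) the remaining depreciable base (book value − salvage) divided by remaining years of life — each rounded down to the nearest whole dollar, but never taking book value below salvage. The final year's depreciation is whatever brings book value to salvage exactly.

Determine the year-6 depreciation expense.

Depreciable base = $300,140 − $28,400 = $271,740.
Year 1: DB = ⌊$300,140 × 125%/10⌋ = $37,517; SL = ⌊$271,740/10⌋ = $27,174 → take DB $37,517. Book value $262,623.
Year 2: DB = ⌊$262,623 × 125%/10⌋ = $32,827; SL = ⌊$234,223/9⌋ = $26,024 → take DB $32,827. Book value $229,796.
Year 3: DB = ⌊$229,796 × 125%/10⌋ = $28,724; SL = ⌊$201,396/8⌋ = $25,174 → take DB $28,724. Book value $201,072.
Year 4: DB = ⌊$201,072 × 125%/10⌋ = $25,134; SL = ⌊$172,672/7⌋ = $24,667 → take DB $25,134. Book value $175,938.
Year 5: DB = ⌊$175,938 × 125%/10⌋ = $21,992; SL = ⌊$147,538/6⌋ = $24,589 → take SL $24,589. Book value $151,349.
Year 6: DB = ⌊$151,349 × 125%/10⌋ = $18,918; SL = ⌊$122,949/5⌋ = $24,589 → take SL $24,589. Book value $126,760.

$24,589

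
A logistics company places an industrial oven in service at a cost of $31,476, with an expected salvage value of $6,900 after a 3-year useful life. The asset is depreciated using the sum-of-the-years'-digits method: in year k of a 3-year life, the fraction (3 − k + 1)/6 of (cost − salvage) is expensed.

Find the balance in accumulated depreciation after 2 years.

$20,480

Depreciable base = $31,476 − $6,900 = $24,576.
Sum of the years' digits = 3+2+1 = 6.
Year 1: $24,576 × 3/6 = $12,288. Book value $19,188.
Year 2: $24,576 × 2/6 = $8,192. Book value $10,996.
Accumulated through year 2 = $31,476 − $10,996 = $20,480.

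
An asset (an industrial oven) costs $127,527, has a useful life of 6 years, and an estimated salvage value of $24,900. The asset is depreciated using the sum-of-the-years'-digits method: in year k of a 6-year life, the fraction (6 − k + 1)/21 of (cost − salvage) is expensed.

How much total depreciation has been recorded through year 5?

Depreciable base = $127,527 − $24,900 = $102,627.
Sum of the years' digits = 6+5+4+3+2+1 = 21.
Year 1: $102,627 × 6/21 = $29,322. Book value $98,205.
Year 2: $102,627 × 5/21 = $24,435. Book value $73,770.
Year 3: $102,627 × 4/21 = $19,548. Book value $54,222.
Year 4: $102,627 × 3/21 = $14,661. Book value $39,561.
Year 5: $102,627 × 2/21 = $9,774. Book value $29,787.
Accumulated through year 5 = $127,527 − $29,787 = $97,740.

$97,740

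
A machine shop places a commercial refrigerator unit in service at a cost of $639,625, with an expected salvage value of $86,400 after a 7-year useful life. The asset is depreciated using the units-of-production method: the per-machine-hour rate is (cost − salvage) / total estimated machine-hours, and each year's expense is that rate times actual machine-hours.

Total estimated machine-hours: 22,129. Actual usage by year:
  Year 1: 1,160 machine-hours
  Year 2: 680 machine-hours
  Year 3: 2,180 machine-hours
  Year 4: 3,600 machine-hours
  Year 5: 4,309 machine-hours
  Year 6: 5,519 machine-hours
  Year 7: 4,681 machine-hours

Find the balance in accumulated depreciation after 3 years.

Depreciable base = $639,625 − $86,400 = $553,225.
Rate = $553,225 / 22,129 machine-hours = $25 per machine-hour.
Year 1: 1,160 × $25 = $29,000. Book value $610,625.
Year 2: 680 × $25 = $17,000. Book value $593,625.
Year 3: 2,180 × $25 = $54,500. Book value $539,125.
Accumulated through year 3 = $639,625 − $539,125 = $100,500.

$100,500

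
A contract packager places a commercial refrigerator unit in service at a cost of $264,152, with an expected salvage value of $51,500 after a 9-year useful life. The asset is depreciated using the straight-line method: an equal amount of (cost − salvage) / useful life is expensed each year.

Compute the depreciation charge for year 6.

$23,628

Depreciable base = $264,152 − $51,500 = $212,652.
Annual expense = $212,652 / 9 = $23,628.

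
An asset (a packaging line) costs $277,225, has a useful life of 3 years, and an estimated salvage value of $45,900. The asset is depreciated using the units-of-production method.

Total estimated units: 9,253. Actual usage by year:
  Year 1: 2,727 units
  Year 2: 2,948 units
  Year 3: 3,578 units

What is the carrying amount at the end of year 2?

Depreciable base = $277,225 − $45,900 = $231,325.
Rate = $231,325 / 9,253 units = $25 per unit.
Year 1: 2,727 × $25 = $68,175. Book value $209,050.
Year 2: 2,948 × $25 = $73,700. Book value $135,350.

$135,350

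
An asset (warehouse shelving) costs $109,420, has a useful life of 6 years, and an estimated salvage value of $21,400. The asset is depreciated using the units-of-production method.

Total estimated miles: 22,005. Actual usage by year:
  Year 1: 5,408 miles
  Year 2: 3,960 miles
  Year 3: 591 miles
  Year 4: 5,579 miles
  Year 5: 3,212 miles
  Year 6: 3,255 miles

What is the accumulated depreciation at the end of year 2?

Depreciable base = $109,420 − $21,400 = $88,020.
Rate = $88,020 / 22,005 miles = $4 per mile.
Year 1: 5,408 × $4 = $21,632. Book value $87,788.
Year 2: 3,960 × $4 = $15,840. Book value $71,948.
Accumulated through year 2 = $109,420 − $71,948 = $37,472.

$37,472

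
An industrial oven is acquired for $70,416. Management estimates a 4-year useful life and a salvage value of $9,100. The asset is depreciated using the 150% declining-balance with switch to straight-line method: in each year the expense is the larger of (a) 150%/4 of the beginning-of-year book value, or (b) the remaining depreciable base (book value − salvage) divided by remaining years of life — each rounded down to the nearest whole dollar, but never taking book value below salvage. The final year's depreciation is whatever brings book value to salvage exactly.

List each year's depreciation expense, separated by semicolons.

$26,406; $16,503; $10,315; $8,092

Depreciable base = $70,416 − $9,100 = $61,316.
Year 1: DB = ⌊$70,416 × 150%/4⌋ = $26,406; SL = ⌊$61,316/4⌋ = $15,329 → take DB $26,406. Book value $44,010.
Year 2: DB = ⌊$44,010 × 150%/4⌋ = $16,503; SL = ⌊$34,910/3⌋ = $11,636 → take DB $16,503. Book value $27,507.
Year 3: DB = ⌊$27,507 × 150%/4⌋ = $10,315; SL = ⌊$18,407/2⌋ = $9,203 → take DB $10,315. Book value $17,192.
Year 4 (final): $17,192 − $9,100 = $8,092. Book value $9,100.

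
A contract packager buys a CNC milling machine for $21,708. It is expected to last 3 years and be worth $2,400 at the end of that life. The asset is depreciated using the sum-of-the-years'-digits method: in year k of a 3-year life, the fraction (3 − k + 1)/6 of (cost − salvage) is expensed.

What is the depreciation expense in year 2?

$6,436

Depreciable base = $21,708 − $2,400 = $19,308.
Sum of the years' digits = 3+2+1 = 6.
Year 1: $19,308 × 3/6 = $9,654. Book value $12,054.
Year 2: $19,308 × 2/6 = $6,436. Book value $5,618.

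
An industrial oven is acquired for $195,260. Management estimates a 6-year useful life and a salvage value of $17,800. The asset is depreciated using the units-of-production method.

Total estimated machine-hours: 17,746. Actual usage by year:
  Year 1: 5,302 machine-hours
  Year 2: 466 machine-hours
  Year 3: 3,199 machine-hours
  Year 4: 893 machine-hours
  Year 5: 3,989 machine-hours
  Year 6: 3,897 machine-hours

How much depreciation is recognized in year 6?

$38,970

Depreciable base = $195,260 − $17,800 = $177,460.
Rate = $177,460 / 17,746 machine-hours = $10 per machine-hour.
Year 1: 5,302 × $10 = $53,020. Book value $142,240.
Year 2: 466 × $10 = $4,660. Book value $137,580.
Year 3: 3,199 × $10 = $31,990. Book value $105,590.
Year 4: 893 × $10 = $8,930. Book value $96,660.
Year 5: 3,989 × $10 = $39,890. Book value $56,770.
Year 6: 3,897 × $10 = $38,970. Book value $17,800.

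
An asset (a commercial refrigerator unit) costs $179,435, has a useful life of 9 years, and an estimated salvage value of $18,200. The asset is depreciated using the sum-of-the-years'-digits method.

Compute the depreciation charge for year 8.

Depreciable base = $179,435 − $18,200 = $161,235.
Sum of the years' digits = 9+8+7+6+5+4+3+2+1 = 45.
Year 1: $161,235 × 9/45 = $32,247. Book value $147,188.
Year 2: $161,235 × 8/45 = $28,664. Book value $118,524.
Year 3: $161,235 × 7/45 = $25,081. Book value $93,443.
Year 4: $161,235 × 6/45 = $21,498. Book value $71,945.
Year 5: $161,235 × 5/45 = $17,915. Book value $54,030.
Year 6: $161,235 × 4/45 = $14,332. Book value $39,698.
Year 7: $161,235 × 3/45 = $10,749. Book value $28,949.
Year 8: $161,235 × 2/45 = $7,166. Book value $21,783.

$7,166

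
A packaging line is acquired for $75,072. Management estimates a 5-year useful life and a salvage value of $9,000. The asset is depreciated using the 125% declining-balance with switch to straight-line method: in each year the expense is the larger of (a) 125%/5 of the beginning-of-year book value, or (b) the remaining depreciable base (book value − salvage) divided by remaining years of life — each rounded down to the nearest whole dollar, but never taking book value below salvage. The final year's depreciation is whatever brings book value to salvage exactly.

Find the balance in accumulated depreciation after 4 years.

Depreciable base = $75,072 − $9,000 = $66,072.
Year 1: DB = ⌊$75,072 × 125%/5⌋ = $18,768; SL = ⌊$66,072/5⌋ = $13,214 → take DB $18,768. Book value $56,304.
Year 2: DB = ⌊$56,304 × 125%/5⌋ = $14,076; SL = ⌊$47,304/4⌋ = $11,826 → take DB $14,076. Book value $42,228.
Year 3: DB = ⌊$42,228 × 125%/5⌋ = $10,557; SL = ⌊$33,228/3⌋ = $11,076 → take SL $11,076. Book value $31,152.
Year 4: DB = ⌊$31,152 × 125%/5⌋ = $7,788; SL = ⌊$22,152/2⌋ = $11,076 → take SL $11,076. Book value $20,076.
Accumulated through year 4 = $75,072 − $20,076 = $54,996.

$54,996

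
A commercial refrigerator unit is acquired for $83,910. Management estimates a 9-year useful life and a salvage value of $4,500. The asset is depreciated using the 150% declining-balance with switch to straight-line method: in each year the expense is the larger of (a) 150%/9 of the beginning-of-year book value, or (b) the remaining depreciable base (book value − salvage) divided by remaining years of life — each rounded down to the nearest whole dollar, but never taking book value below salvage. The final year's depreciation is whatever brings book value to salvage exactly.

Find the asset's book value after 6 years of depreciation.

Depreciable base = $83,910 − $4,500 = $79,410.
Year 1: DB = ⌊$83,910 × 150%/9⌋ = $13,985; SL = ⌊$79,410/9⌋ = $8,823 → take DB $13,985. Book value $69,925.
Year 2: DB = ⌊$69,925 × 150%/9⌋ = $11,654; SL = ⌊$65,425/8⌋ = $8,178 → take DB $11,654. Book value $58,271.
Year 3: DB = ⌊$58,271 × 150%/9⌋ = $9,711; SL = ⌊$53,771/7⌋ = $7,681 → take DB $9,711. Book value $48,560.
Year 4: DB = ⌊$48,560 × 150%/9⌋ = $8,093; SL = ⌊$44,060/6⌋ = $7,343 → take DB $8,093. Book value $40,467.
Year 5: DB = ⌊$40,467 × 150%/9⌋ = $6,744; SL = ⌊$35,967/5⌋ = $7,193 → take SL $7,193. Book value $33,274.
Year 6: DB = ⌊$33,274 × 150%/9⌋ = $5,545; SL = ⌊$28,774/4⌋ = $7,193 → take SL $7,193. Book value $26,081.

$26,081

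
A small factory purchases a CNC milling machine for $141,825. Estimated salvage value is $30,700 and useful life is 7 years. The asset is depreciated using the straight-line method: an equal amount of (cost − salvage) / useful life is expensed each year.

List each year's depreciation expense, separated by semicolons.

$15,875; $15,875; $15,875; $15,875; $15,875; $15,875; $15,875

Depreciable base = $141,825 − $30,700 = $111,125.
Annual expense = $111,125 / 7 = $15,875.
End of year 1: book value $125,950.
End of year 2: book value $110,075.
End of year 3: book value $94,200.
End of year 4: book value $78,325.
End of year 5: book value $62,450.
End of year 6: book value $46,575.
End of year 7: book value $30,700.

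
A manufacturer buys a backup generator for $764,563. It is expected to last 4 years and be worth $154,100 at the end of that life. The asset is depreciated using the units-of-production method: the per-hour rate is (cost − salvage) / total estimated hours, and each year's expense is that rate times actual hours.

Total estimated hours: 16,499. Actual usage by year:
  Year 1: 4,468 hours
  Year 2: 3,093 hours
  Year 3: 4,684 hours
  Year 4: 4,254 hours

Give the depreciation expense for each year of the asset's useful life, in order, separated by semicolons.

$165,316; $114,441; $173,308; $157,398

Depreciable base = $764,563 − $154,100 = $610,463.
Rate = $610,463 / 16,499 hours = $37 per hour.
Year 1: 4,468 × $37 = $165,316. Book value $599,247.
Year 2: 3,093 × $37 = $114,441. Book value $484,806.
Year 3: 4,684 × $37 = $173,308. Book value $311,498.
Year 4: 4,254 × $37 = $157,398. Book value $154,100.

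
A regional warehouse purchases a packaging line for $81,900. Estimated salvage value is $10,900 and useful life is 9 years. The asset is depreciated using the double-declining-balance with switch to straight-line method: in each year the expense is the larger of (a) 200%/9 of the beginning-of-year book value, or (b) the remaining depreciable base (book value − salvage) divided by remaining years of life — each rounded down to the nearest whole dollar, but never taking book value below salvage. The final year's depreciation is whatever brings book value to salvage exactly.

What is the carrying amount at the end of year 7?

$14,103

Depreciable base = $81,900 − $10,900 = $71,000.
Year 1: DB = ⌊$81,900 × 200%/9⌋ = $18,200; SL = ⌊$71,000/9⌋ = $7,888 → take DB $18,200. Book value $63,700.
Year 2: DB = ⌊$63,700 × 200%/9⌋ = $14,155; SL = ⌊$52,800/8⌋ = $6,600 → take DB $14,155. Book value $49,545.
Year 3: DB = ⌊$49,545 × 200%/9⌋ = $11,010; SL = ⌊$38,645/7⌋ = $5,520 → take DB $11,010. Book value $38,535.
Year 4: DB = ⌊$38,535 × 200%/9⌋ = $8,563; SL = ⌊$27,635/6⌋ = $4,605 → take DB $8,563. Book value $29,972.
Year 5: DB = ⌊$29,972 × 200%/9⌋ = $6,660; SL = ⌊$19,072/5⌋ = $3,814 → take DB $6,660. Book value $23,312.
Year 6: DB = ⌊$23,312 × 200%/9⌋ = $5,180; SL = ⌊$12,412/4⌋ = $3,103 → take DB $5,180. Book value $18,132.
Year 7: DB = ⌊$18,132 × 200%/9⌋ = $4,029; SL = ⌊$7,232/3⌋ = $2,410 → take DB $4,029. Book value $14,103.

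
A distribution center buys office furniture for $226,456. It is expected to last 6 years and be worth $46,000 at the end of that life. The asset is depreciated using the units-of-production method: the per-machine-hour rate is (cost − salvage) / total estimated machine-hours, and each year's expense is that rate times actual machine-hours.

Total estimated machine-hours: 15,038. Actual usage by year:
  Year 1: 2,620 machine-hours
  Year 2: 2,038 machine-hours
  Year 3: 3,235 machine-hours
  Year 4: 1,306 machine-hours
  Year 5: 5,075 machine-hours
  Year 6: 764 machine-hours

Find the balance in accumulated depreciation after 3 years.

Depreciable base = $226,456 − $46,000 = $180,456.
Rate = $180,456 / 15,038 machine-hours = $12 per machine-hour.
Year 1: 2,620 × $12 = $31,440. Book value $195,016.
Year 2: 2,038 × $12 = $24,456. Book value $170,560.
Year 3: 3,235 × $12 = $38,820. Book value $131,740.
Accumulated through year 3 = $226,456 − $131,740 = $94,716.

$94,716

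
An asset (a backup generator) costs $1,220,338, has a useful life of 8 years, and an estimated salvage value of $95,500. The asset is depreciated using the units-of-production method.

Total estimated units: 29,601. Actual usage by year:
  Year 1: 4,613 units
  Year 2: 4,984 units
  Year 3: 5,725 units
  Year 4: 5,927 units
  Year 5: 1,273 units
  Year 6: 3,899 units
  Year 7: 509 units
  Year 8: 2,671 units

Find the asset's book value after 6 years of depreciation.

Depreciable base = $1,220,338 − $95,500 = $1,124,838.
Rate = $1,124,838 / 29,601 units = $38 per unit.
Year 1: 4,613 × $38 = $175,294. Book value $1,045,044.
Year 2: 4,984 × $38 = $189,392. Book value $855,652.
Year 3: 5,725 × $38 = $217,550. Book value $638,102.
Year 4: 5,927 × $38 = $225,226. Book value $412,876.
Year 5: 1,273 × $38 = $48,374. Book value $364,502.
Year 6: 3,899 × $38 = $148,162. Book value $216,340.

$216,340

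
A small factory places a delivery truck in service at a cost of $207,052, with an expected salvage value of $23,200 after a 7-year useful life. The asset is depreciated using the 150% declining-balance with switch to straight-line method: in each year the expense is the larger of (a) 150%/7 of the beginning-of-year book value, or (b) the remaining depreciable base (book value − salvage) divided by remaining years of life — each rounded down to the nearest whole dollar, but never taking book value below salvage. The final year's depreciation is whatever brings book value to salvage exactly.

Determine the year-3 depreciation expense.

$27,390

Depreciable base = $207,052 − $23,200 = $183,852.
Year 1: DB = ⌊$207,052 × 150%/7⌋ = $44,368; SL = ⌊$183,852/7⌋ = $26,264 → take DB $44,368. Book value $162,684.
Year 2: DB = ⌊$162,684 × 150%/7⌋ = $34,860; SL = ⌊$139,484/6⌋ = $23,247 → take DB $34,860. Book value $127,824.
Year 3: DB = ⌊$127,824 × 150%/7⌋ = $27,390; SL = ⌊$104,624/5⌋ = $20,924 → take DB $27,390. Book value $100,434.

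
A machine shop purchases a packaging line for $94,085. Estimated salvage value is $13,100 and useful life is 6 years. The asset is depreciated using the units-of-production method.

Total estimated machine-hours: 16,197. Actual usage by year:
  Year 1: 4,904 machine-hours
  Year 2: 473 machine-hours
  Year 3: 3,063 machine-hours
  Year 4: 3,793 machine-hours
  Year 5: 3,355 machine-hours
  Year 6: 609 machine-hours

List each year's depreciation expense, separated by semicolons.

Depreciable base = $94,085 − $13,100 = $80,985.
Rate = $80,985 / 16,197 machine-hours = $5 per machine-hour.
Year 1: 4,904 × $5 = $24,520. Book value $69,565.
Year 2: 473 × $5 = $2,365. Book value $67,200.
Year 3: 3,063 × $5 = $15,315. Book value $51,885.
Year 4: 3,793 × $5 = $18,965. Book value $32,920.
Year 5: 3,355 × $5 = $16,775. Book value $16,145.
Year 6: 609 × $5 = $3,045. Book value $13,100.

$24,520; $2,365; $15,315; $18,965; $16,775; $3,045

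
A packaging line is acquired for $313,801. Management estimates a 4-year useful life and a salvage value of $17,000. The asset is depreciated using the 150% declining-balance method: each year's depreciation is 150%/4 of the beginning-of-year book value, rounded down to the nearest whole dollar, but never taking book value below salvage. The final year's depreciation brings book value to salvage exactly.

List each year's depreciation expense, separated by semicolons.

$117,675; $73,547; $45,967; $59,612

Depreciable base = $313,801 − $17,000 = $296,801.
Year 1: ⌊$313,801 × 150%/4⌋ = $117,675. Book value $196,126.
Year 2: ⌊$196,126 × 150%/4⌋ = $73,547. Book value $122,579.
Year 3: ⌊$122,579 × 150%/4⌋ = $45,967. Book value $76,612.
Year 4 (final): $76,612 − $17,000 = $59,612. Book value $17,000.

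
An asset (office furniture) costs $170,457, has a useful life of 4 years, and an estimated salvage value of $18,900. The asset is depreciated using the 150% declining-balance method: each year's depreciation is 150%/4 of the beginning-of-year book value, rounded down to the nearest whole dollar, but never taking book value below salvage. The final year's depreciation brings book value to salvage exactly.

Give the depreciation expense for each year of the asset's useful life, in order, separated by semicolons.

Depreciable base = $170,457 − $18,900 = $151,557.
Year 1: ⌊$170,457 × 150%/4⌋ = $63,921. Book value $106,536.
Year 2: ⌊$106,536 × 150%/4⌋ = $39,951. Book value $66,585.
Year 3: ⌊$66,585 × 150%/4⌋ = $24,969. Book value $41,616.
Year 4 (final): $41,616 − $18,900 = $22,716. Book value $18,900.

$63,921; $39,951; $24,969; $22,716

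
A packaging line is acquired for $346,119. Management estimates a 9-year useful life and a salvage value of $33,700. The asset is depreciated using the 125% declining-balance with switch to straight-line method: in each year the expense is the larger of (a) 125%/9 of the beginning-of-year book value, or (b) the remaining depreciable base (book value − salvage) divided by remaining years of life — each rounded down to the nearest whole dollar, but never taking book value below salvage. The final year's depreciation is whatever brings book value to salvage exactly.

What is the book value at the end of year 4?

Depreciable base = $346,119 − $33,700 = $312,419.
Year 1: DB = ⌊$346,119 × 125%/9⌋ = $48,072; SL = ⌊$312,419/9⌋ = $34,713 → take DB $48,072. Book value $298,047.
Year 2: DB = ⌊$298,047 × 125%/9⌋ = $41,395; SL = ⌊$264,347/8⌋ = $33,043 → take DB $41,395. Book value $256,652.
Year 3: DB = ⌊$256,652 × 125%/9⌋ = $35,646; SL = ⌊$222,952/7⌋ = $31,850 → take DB $35,646. Book value $221,006.
Year 4: DB = ⌊$221,006 × 125%/9⌋ = $30,695; SL = ⌊$187,306/6⌋ = $31,217 → take SL $31,217. Book value $189,789.

$189,789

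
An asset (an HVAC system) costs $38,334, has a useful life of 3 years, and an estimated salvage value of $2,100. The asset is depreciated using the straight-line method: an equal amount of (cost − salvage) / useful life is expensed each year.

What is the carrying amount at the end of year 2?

Depreciable base = $38,334 − $2,100 = $36,234.
Annual expense = $36,234 / 3 = $12,078.
End of year 1: book value $26,256.
End of year 2: book value $14,178.

$14,178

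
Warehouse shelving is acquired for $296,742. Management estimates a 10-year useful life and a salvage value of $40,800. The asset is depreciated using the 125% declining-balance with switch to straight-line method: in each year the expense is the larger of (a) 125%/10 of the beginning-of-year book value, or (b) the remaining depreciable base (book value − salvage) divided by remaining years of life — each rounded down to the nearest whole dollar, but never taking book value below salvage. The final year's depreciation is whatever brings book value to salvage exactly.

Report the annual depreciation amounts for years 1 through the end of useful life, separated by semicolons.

Depreciable base = $296,742 − $40,800 = $255,942.
Year 1: DB = ⌊$296,742 × 125%/10⌋ = $37,092; SL = ⌊$255,942/10⌋ = $25,594 → take DB $37,092. Book value $259,650.
Year 2: DB = ⌊$259,650 × 125%/10⌋ = $32,456; SL = ⌊$218,850/9⌋ = $24,316 → take DB $32,456. Book value $227,194.
Year 3: DB = ⌊$227,194 × 125%/10⌋ = $28,399; SL = ⌊$186,394/8⌋ = $23,299 → take DB $28,399. Book value $198,795.
Year 4: DB = ⌊$198,795 × 125%/10⌋ = $24,849; SL = ⌊$157,995/7⌋ = $22,570 → take DB $24,849. Book value $173,946.
Year 5: DB = ⌊$173,946 × 125%/10⌋ = $21,743; SL = ⌊$133,146/6⌋ = $22,191 → take SL $22,191. Book value $151,755.
Year 6: DB = ⌊$151,755 × 125%/10⌋ = $18,969; SL = ⌊$110,955/5⌋ = $22,191 → take SL $22,191. Book value $129,564.
Year 7: DB = ⌊$129,564 × 125%/10⌋ = $16,195; SL = ⌊$88,764/4⌋ = $22,191 → take SL $22,191. Book value $107,373.
Year 8: DB = ⌊$107,373 × 125%/10⌋ = $13,421; SL = ⌊$66,573/3⌋ = $22,191 → take SL $22,191. Book value $85,182.
Year 9: DB = ⌊$85,182 × 125%/10⌋ = $10,647; SL = ⌊$44,382/2⌋ = $22,191 → take SL $22,191. Book value $62,991.
Year 10 (final): $62,991 − $40,800 = $22,191. Book value $40,800.

$37,092; $32,456; $28,399; $24,849; $22,191; $22,191; $22,191; $22,191; $22,191; $22,191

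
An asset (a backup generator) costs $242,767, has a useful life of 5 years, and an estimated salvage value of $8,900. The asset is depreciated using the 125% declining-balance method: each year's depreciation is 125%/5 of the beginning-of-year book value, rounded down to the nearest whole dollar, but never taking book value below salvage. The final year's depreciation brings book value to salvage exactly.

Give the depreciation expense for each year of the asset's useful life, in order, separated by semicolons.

Depreciable base = $242,767 − $8,900 = $233,867.
Year 1: ⌊$242,767 × 125%/5⌋ = $60,691. Book value $182,076.
Year 2: ⌊$182,076 × 125%/5⌋ = $45,519. Book value $136,557.
Year 3: ⌊$136,557 × 125%/5⌋ = $34,139. Book value $102,418.
Year 4: ⌊$102,418 × 125%/5⌋ = $25,604. Book value $76,814.
Year 5 (final): $76,814 − $8,900 = $67,914. Book value $8,900.

$60,691; $45,519; $34,139; $25,604; $67,914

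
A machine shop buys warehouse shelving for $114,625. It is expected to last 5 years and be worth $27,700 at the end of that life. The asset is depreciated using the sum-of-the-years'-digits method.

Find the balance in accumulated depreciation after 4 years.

Depreciable base = $114,625 − $27,700 = $86,925.
Sum of the years' digits = 5+4+3+2+1 = 15.
Year 1: $86,925 × 5/15 = $28,975. Book value $85,650.
Year 2: $86,925 × 4/15 = $23,180. Book value $62,470.
Year 3: $86,925 × 3/15 = $17,385. Book value $45,085.
Year 4: $86,925 × 2/15 = $11,590. Book value $33,495.
Accumulated through year 4 = $114,625 − $33,495 = $81,130.

$81,130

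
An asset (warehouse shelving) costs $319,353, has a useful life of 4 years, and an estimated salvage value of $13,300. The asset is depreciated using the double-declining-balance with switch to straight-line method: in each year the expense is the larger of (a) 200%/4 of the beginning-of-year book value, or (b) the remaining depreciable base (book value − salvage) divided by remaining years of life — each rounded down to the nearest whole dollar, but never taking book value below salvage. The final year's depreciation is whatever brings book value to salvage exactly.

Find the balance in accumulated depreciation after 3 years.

Depreciable base = $319,353 − $13,300 = $306,053.
Year 1: DB = ⌊$319,353 × 200%/4⌋ = $159,676; SL = ⌊$306,053/4⌋ = $76,513 → take DB $159,676. Book value $159,677.
Year 2: DB = ⌊$159,677 × 200%/4⌋ = $79,838; SL = ⌊$146,377/3⌋ = $48,792 → take DB $79,838. Book value $79,839.
Year 3: DB = ⌊$79,839 × 200%/4⌋ = $39,919; SL = ⌊$66,539/2⌋ = $33,269 → take DB $39,919. Book value $39,920.
Accumulated through year 3 = $319,353 − $39,920 = $279,433.

$279,433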